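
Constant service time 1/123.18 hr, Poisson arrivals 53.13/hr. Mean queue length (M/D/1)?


ρ = 53.13/123.18 = 0.4313
M/D/1: Lq = ρ²/(2(1−ρ)) = 0.1860/(2·0.5687) = 0.16357

Final: 0.16357


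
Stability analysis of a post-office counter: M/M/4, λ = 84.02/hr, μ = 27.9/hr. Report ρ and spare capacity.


Total capacity cμ = 4·27.9 = 111.60/hr
ρ = λ/(cμ) = 84.02/111.60 = 0.7529
Stable ⇔ ρ < 1: YES
Spare capacity = cμ − λ = 111.60 − 84.02 = 27.58/hr

Final: ρ = 0.7529; stable; margin = 27.58/hr


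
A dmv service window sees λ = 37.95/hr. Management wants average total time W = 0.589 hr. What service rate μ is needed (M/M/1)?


W = 1/(μ−λ) ⇒ μ − λ = 1/W = 1/0.589 = 1.6978
μ = λ + 1/W = 37.95 + 1.6978 = 39.6478 per hr

Final: 39.6478 /hr


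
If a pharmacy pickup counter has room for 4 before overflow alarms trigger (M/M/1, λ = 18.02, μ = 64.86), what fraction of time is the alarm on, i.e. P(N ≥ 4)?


ρ = 18.02/64.86 = 0.2778
P(N ≥ n) = ρ^n = 0.2778^4 = 0.005958

Final: 0.005958


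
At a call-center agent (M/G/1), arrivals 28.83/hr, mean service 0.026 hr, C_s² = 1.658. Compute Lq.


ρ = λ·E[S] = 28.83·0.026 = 0.7496
Lq = ρ²(1+C_s²)/(2(1−ρ)) = 0.5619·(1+1.658)/(2·0.2504)
= 0.5619·2.6580/0.5008 = 2.98189

Final: 2.98189


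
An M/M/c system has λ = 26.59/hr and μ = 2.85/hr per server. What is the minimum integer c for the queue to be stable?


Stability requires cμ > λ ⇔ c > λ/μ.
λ/μ = 26.59/2.85 = 9.3298
Minimum integer c = ⌊9.3298⌋ + 1 = 10
Check: 10·2.85 = 28.50 > 26.59, while 9·2.85 = 25.65 ≤ 26.59

Final: 10 servers


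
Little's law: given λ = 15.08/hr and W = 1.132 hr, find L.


L = λW = 15.08·1.132 = 17.0706

Final: 17.0706


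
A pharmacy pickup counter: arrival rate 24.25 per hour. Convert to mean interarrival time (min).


Mean interarrival time = 1/λ = 1/24.25 hour = 0.04124 hour
In minutes: 0.04124 × 60 = 2.4742 min

Final: 2.4742 min


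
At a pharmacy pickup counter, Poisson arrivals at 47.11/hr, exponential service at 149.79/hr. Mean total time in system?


W = 1/(μ−λ) = 1/(149.79 − 47.11) = 1/102.68 = 0.009739 hr

Final: 0.009739 hr


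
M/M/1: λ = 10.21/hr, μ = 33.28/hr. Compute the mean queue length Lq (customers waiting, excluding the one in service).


ρ = 10.21/33.28 = 0.3068
Lq = ρ²/(1−ρ) = 0.09412/0.6932 = 0.1358

Final: 0.1358


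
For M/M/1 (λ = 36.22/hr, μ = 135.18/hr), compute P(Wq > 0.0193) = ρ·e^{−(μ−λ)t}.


ρ = 36.22/135.18 = 0.2679
P(Wq > t) = ρ·e^{−(μ−λ)t} = 0.2679·e^{−1.9099}
= 0.2679·0.148091 = 0.039679

Final: 0.039679


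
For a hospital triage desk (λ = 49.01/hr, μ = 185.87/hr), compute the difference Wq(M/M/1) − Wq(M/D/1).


ρ = 49.01/185.87 = 0.2637
Wq(M/M/1) = ρ/(μ−λ) = 0.2637/136.86 = 0.001927 hr
Wq(M/D/1) = ρ/(2(μ−λ)) = 0.0009633 hr
Savings = 0.001927 − 0.0009633 = 0.0009633 hr

Final: 0.0009633 hr


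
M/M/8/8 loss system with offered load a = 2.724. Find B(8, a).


B(c,a) = (a^c/c!) / Σ_{k=0}^{c} a^k/k!
a^8/8! = 0.075186
Σ terms (k=0..8): 1.00000 + 2.72400 + 3.71009 + 3.36876 + 2.29413 + 1.24984 + 0.56743 + 0.22081 + 0.07519 = 15.210236
B = 0.075186/15.210236 = 0.004943

Final: 0.004943


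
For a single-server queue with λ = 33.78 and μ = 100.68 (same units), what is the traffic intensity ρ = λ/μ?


ρ = λ/μ = 33.78/100.68 = 0.3355

Final: 0.3355


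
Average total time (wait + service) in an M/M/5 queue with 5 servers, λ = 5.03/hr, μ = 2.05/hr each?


a = 2.4537; ρ = 0.4907; P₀ = 0.084094
Lq = P₀·a^c·ρ/(c!(1−ρ)²) = 0.11793
Wq = Lq/λ = 0.11793/5.03 = 0.02344 hr
W = Wq + 1/μ = 0.02344 + 0.48780 = 0.51125 hr

Final: 0.51125 hr


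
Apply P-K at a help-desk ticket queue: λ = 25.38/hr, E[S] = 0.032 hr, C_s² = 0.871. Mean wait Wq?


ρ = λ·E[S] = 25.38·0.032 = 0.8122
E[S²] = E[S]²(1+C_s²) = 0.032²·(1+0.871) = 0.001916
Wq = λ·E[S²]/(2(1−ρ)) = 25.38·0.001916/(2·0.1878) = 0.12943 hr

Final: 0.12943 hr


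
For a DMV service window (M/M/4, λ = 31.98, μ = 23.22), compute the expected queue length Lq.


a = λ/μ = 1.3773; ρ = a/4 = 0.3443
P₀ = 0.250643
Lq = P₀·a^c·ρ / (c!·(1−ρ)²) = 0.250643·3.59803·0.3443/(24·0.42992)
= 0.03009

Final: 0.03009


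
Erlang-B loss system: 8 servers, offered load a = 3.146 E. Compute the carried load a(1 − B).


B(8,3.146) = 0.010292 (Erlang-B)
Carried load = a(1 − B) = 3.146·(1 − 0.010292) = 3.146·0.989708 = 3.1136 E

Final: 3.1136 Erlangs


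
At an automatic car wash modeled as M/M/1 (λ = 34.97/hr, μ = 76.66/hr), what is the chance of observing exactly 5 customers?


ρ = 34.97/76.66 = 0.4562
P_n = (1−ρ)·ρ^n = (1 − 0.4562)·0.4562^5 = 0.5438·0.019753 = 0.010742

Final: 0.010742


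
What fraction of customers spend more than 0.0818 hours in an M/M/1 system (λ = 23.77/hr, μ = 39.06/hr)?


W ~ Exponential(μ−λ) for M/M/1.
μ − λ = 39.06 − 23.77 = 15.2900
P(W > t) = e^{−(μ−λ)t} = e^{−1.2507} = 0.286298

Final: 0.286298


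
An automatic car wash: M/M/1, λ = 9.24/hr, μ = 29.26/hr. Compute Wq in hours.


ρ = 9.24/29.26 = 0.3158
Wq = ρ/(μ−λ) = 0.3158/(29.26 − 9.24) = 0.3158/20.02 = 0.01577 hr

Final: 0.01577 hr


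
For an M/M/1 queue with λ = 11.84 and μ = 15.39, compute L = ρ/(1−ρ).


ρ = λ/μ = 11.84/15.39 = 0.7693
L = ρ/(1−ρ) = 0.7693/(1 − 0.7693) = 0.7693/0.2307 = 3.3352

Final: 3.3352


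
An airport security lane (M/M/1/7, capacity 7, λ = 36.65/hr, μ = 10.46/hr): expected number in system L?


ρ = 36.65/10.46 = 3.5038
L = ρ[1 − (K+1)ρ^K + Kρ^(K+1)] / [(1−ρ)(1−ρ^(K+1))]
Numerator: 3.5038·(1 − 8·6483.299150 + 7·22716.339756) = 375431.195374
Denominator: (-2.5038)·(-22715.339756) = 56875.214934
L = 375431.195374/56875.214934 = 6.6010

Final: 6.6010


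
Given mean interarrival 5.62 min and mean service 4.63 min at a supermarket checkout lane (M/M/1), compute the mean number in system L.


λ = 60/5.62 = 10.6762 /hr
μ = 60/4.63 = 12.9590 /hr
ρ = λ/μ = 10.6762/12.9590 = 0.8238
L = ρ/(1−ρ) = 0.8238/0.1762 = 4.6768

Final: 4.6768


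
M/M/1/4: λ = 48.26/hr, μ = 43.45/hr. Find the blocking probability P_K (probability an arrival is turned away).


ρ = λ/μ = 48.26/43.45 = 1.1107
P_K = (1−ρ)ρ^K/(1−ρ^(K+1)) = (-0.1107·1.521914)/(1 − 1.690393)
= -0.168479/-0.690393 = 0.244033

Final: 0.244033


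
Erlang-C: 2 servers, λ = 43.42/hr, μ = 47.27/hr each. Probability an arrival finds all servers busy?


a = λ/μ = 0.9186; ρ = a/2 = 0.4593
P₀ = 0.370542 (from M/M/c formula)
C(c,a) = [a^c/(c!(1−ρ))]·P₀ = [0.84374/(2·0.5407)]·0.370542
= 0.78020·0.370542 = 0.289095

Final: 0.289095


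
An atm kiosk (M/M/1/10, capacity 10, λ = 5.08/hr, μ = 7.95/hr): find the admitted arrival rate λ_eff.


ρ = 0.6390; P_K = (1−ρ)ρ^10/(1−ρ^11) = 0.004127
λ_eff = λ(1 − P_K) = 5.08·(1 − 0.004127) = 5.08·0.995873 = 5.0590 /hr

Final: 5.0590 /hr


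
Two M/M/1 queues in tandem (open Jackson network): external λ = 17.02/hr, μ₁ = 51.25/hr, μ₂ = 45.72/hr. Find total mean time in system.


Each node sees arrival rate λ = 17.02/hr (tandem ⇒ throughput preserved).
W₁ = 1/(μ₁−λ) = 1/(51.25−17.02) = 0.02921 hr
W₂ = 1/(μ₂−λ) = 1/(45.72−17.02) = 0.03484 hr
W_total = W₁ + W₂ = 0.02921 + 0.03484 = 0.06406 hr

Final: 0.06406 hr


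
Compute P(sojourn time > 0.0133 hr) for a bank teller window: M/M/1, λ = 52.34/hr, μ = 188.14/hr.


W ~ Exponential(μ−λ) for M/M/1.
μ − λ = 188.14 − 52.34 = 135.8000
P(W > t) = e^{−(μ−λ)t} = e^{−1.8061} = 0.164287

Final: 0.164287


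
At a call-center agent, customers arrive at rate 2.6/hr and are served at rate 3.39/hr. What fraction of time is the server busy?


ρ = λ/μ = 2.6/3.39 = 0.7670

Final: 0.7670


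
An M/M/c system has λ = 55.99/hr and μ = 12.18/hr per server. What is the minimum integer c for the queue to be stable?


Stability requires cμ > λ ⇔ c > λ/μ.
λ/μ = 55.99/12.18 = 4.5969
Minimum integer c = ⌊4.5969⌋ + 1 = 5
Check: 5·12.18 = 60.90 > 55.99, while 4·12.18 = 48.72 ≤ 55.99

Final: 5 servers


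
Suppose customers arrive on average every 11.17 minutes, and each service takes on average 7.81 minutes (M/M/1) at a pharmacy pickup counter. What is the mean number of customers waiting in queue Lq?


λ = 60/11.17 = 5.3715 /hr
μ = 60/7.81 = 7.6825 /hr
ρ = λ/μ = 5.3715/7.6825 = 0.6992
Lq = ρ²/(1−ρ) = 0.4889/0.3008 = 1.6252

Final: 1.6252


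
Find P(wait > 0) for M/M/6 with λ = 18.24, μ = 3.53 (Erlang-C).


a = λ/μ = 5.1671; ρ = a/6 = 0.8612
P₀ = 0.003409 (from M/M/c formula)
C(c,a) = [a^c/(c!(1−ρ))]·P₀ = [19032.71619/(720·0.1388)]·0.003409
= 190.43506·0.003409 = 0.649190

Final: 0.649190


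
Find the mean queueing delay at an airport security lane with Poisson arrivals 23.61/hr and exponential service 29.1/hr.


ρ = 23.61/29.1 = 0.8113
Wq = ρ/(μ−λ) = 0.8113/(29.1 − 23.61) = 0.8113/5.49 = 0.1478 hr

Final: 0.1478 hr


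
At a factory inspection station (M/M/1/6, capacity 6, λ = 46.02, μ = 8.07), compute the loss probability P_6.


ρ = λ/μ = 46.02/8.07 = 5.7026
P_K = (1−ρ)ρ^K/(1−ρ^(K+1)) = (-4.7026·34390.499021)/(1 − 196115.336422)
= -161724.837402/-196114.336422 = 0.824646

Final: 0.824646


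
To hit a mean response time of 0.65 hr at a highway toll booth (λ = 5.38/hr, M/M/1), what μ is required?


W = 1/(μ−λ) ⇒ μ − λ = 1/W = 1/0.65 = 1.5385
μ = λ + 1/W = 5.38 + 1.5385 = 6.9185 per hr

Final: 6.9185 /hr


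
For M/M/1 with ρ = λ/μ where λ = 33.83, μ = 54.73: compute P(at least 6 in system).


ρ = 33.83/54.73 = 0.6181
P(N ≥ n) = ρ^n = 0.6181^6 = 0.055778

Final: 0.055778


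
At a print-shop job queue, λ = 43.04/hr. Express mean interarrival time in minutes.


Mean interarrival time = 1/λ = 1/43.04 hour = 0.02323 hour
In minutes: 0.02323 × 60 = 1.3941 min

Final: 1.3941 min


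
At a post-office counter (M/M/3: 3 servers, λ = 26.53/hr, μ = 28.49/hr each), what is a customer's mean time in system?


a = 0.9312; ρ = 0.3104; P₀ = 0.390635
Lq = P₀·a^c·ρ/(c!(1−ρ)²) = 0.03432
Wq = Lq/λ = 0.03432/26.53 = 0.001293 hr
W = Wq + 1/μ = 0.001293 + 0.03510 = 0.03639 hr

Final: 0.03639 hr


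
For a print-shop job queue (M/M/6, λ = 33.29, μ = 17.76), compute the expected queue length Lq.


a = λ/μ = 1.8744; ρ = a/6 = 0.3124
P₀ = 0.153289
Lq = P₀·a^c·ρ / (c!·(1−ρ)²) = 0.153289·43.37355·0.3124/(720·0.47279)
= 0.006102

Final: 0.006102


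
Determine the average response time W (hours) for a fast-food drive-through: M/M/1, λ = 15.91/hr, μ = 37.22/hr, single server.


W = 1/(μ−λ) = 1/(37.22 − 15.91) = 1/21.31 = 0.04693 hr

Final: 0.04693 hr


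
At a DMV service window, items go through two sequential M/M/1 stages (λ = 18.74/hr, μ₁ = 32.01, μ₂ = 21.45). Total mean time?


Each node sees arrival rate λ = 18.74/hr (tandem ⇒ throughput preserved).
W₁ = 1/(μ₁−λ) = 1/(32.01−18.74) = 0.07536 hr
W₂ = 1/(μ₂−λ) = 1/(21.45−18.74) = 0.36900 hr
W_total = W₁ + W₂ = 0.07536 + 0.36900 = 0.44436 hr

Final: 0.44436 hr


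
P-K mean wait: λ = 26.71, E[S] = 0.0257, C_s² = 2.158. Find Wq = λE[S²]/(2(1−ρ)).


ρ = λ·E[S] = 26.71·0.0257 = 0.6864
E[S²] = E[S]²(1+C_s²) = 0.0257²·(1+2.158) = 0.002086
Wq = λ·E[S²]/(2(1−ρ)) = 26.71·0.002086/(2·0.3136) = 0.08884 hr

Final: 0.08884 hr


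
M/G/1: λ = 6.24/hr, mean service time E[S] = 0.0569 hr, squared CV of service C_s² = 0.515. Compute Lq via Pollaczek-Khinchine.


ρ = λ·E[S] = 6.24·0.0569 = 0.3551
Lq = ρ²(1+C_s²)/(2(1−ρ)) = 0.1261·(1+0.515)/(2·0.6449)
= 0.1261·1.5150/1.2899 = 0.14807

Final: 0.14807


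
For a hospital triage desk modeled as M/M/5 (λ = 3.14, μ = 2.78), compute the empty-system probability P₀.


a = λ/μ = 3.14/2.78 = 1.1295; ρ = a/c = 0.2259
Σ_{k=0}^{4} a^k/k! (terms k=0..4) = 1.00000 + 1.12950 + 0.63788 + 0.24016 + 0.06782 = 3.07535
Tail: a^5/(5!(1−ρ)) = 1.83833/(120·0.7741) = 0.01979
P₀ = 1/(3.07535 + 0.01979) = 1/3.09514 = 0.323087

Final: 0.323087


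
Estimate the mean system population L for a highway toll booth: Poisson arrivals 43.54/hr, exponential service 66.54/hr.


ρ = λ/μ = 43.54/66.54 = 0.6543
L = ρ/(1−ρ) = 0.6543/(1 − 0.6543) = 0.6543/0.3457 = 1.8930

Final: 1.8930


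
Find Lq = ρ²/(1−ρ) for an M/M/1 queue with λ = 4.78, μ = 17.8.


ρ = 4.78/17.8 = 0.2685
Lq = ρ²/(1−ρ) = 0.07211/0.7315 = 0.09859

Final: 0.09859


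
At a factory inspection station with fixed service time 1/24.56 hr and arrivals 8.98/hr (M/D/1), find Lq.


ρ = 8.98/24.56 = 0.3656
M/D/1: Lq = ρ²/(2(1−ρ)) = 0.1337/(2·0.6344) = 0.10537

Final: 0.10537


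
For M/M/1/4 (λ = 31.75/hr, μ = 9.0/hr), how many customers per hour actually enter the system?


ρ = 3.5278; P_K = (1−ρ)ρ^4/(1−ρ^5) = 0.717849
λ_eff = λ(1 − P_K) = 31.75·(1 − 0.717849) = 31.75·0.282151 = 8.9583 /hr

Final: 8.9583 /hr


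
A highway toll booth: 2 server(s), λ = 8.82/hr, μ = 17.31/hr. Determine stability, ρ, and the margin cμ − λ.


Total capacity cμ = 2·17.31 = 34.62/hr
ρ = λ/(cμ) = 8.82/34.62 = 0.2548
Stable ⇔ ρ < 1: YES
Spare capacity = cμ − λ = 34.62 − 8.82 = 25.80/hr

Final: ρ = 0.2548; stable; margin = 25.80/hr


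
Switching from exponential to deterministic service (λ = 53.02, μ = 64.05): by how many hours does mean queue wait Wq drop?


ρ = 53.02/64.05 = 0.8278
Wq(M/M/1) = ρ/(μ−λ) = 0.8278/11.03 = 0.07505 hr
Wq(M/D/1) = ρ/(2(μ−λ)) = 0.03752 hr
Savings = 0.07505 − 0.03752 = 0.03752 hr

Final: 0.03752 hr


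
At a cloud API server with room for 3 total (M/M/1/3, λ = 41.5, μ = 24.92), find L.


ρ = 41.5/24.92 = 1.6653
L = ρ[1 − (K+1)ρ^K + Kρ^(K+1)] / [(1−ρ)(1−ρ^(K+1))]
Numerator: 1.6653·(1 − 4·4.618492 + 3·7.691309) = 9.325774
Denominator: (-0.6653)·(-6.691309) = 4.451922
L = 9.325774/4.451922 = 2.0948

Final: 2.0948


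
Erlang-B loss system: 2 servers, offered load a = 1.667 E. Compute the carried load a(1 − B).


B(2,1.667) = 0.342528 (Erlang-B)
Carried load = a(1 − B) = 1.667·(1 − 0.342528) = 1.667·0.657472 = 1.0960 E

Final: 1.0960 Erlangs


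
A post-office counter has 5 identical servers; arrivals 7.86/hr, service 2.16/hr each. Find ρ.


ρ = λ/(cμ) = 7.86/(5·2.16) = 7.86/10.80 = 0.7278

Final: 0.7278


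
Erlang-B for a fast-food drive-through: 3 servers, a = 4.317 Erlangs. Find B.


B(c,a) = (a^c/c!) / Σ_{k=0}^{c} a^k/k!
a^3/3! = 13.408954
Σ terms (k=0..3): 1.00000 + 4.31700 + 9.31824 + 13.40895 = 28.044198
B = 13.408954/28.044198 = 0.478136

Final: 0.478136


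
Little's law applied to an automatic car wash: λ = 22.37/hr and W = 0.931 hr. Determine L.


L = λW = 22.37·0.931 = 20.8265

Final: 20.8265


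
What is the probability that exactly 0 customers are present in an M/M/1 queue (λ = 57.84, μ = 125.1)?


ρ = 57.84/125.1 = 0.4624
P_n = (1−ρ)·ρ^n = (1 − 0.4624)·0.4624^0 = 0.5376·1.000000 = 0.537650

Final: 0.537650


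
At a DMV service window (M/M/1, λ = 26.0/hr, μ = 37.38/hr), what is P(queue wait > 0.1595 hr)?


ρ = 26.0/37.38 = 0.6956
P(Wq > t) = ρ·e^{−(μ−λ)t} = 0.6956·e^{−1.8151}
= 0.6956·0.162820 = 0.113251

Final: 0.113251


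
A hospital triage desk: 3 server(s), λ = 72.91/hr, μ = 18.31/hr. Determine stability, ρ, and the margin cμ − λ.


Total capacity cμ = 3·18.31 = 54.93/hr
ρ = λ/(cμ) = 72.91/54.93 = 1.3273
Stable ⇔ ρ < 1: NO
Spare capacity = cμ − λ = 54.93 − 72.91 = -17.98/hr

Final: ρ = 1.3273; unstable; margin = -17.98/hr


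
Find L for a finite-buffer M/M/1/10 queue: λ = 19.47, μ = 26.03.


ρ = 19.47/26.03 = 0.7480
L = ρ[1 − (K+1)ρ^K + Kρ^(K+1)] / [(1−ρ)(1−ρ^(K+1))]
Numerator: 0.7480·(1 − 11·0.054817 + 10·0.041002) = 0.603648
Denominator: (0.2520)·(0.958998) = 0.241684
L = 0.603648/0.241684 = 2.4977

Final: 2.4977


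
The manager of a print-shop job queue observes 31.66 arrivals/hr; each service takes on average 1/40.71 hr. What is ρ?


ρ = λ/μ = 31.66/40.71 = 0.7777

Final: 0.7777


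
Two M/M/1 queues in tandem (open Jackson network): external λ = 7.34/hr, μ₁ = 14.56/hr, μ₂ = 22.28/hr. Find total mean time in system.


Each node sees arrival rate λ = 7.34/hr (tandem ⇒ throughput preserved).
W₁ = 1/(μ₁−λ) = 1/(14.56−7.34) = 0.13850 hr
W₂ = 1/(μ₂−λ) = 1/(22.28−7.34) = 0.06693 hr
W_total = W₁ + W₂ = 0.13850 + 0.06693 = 0.20544 hr

Final: 0.20544 hr


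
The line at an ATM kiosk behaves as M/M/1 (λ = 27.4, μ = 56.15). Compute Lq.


ρ = 27.4/56.15 = 0.4880
Lq = ρ²/(1−ρ) = 0.2381/0.5120 = 0.4651

Final: 0.4651


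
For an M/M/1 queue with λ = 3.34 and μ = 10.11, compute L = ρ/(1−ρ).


ρ = λ/μ = 3.34/10.11 = 0.3304
L = ρ/(1−ρ) = 0.3304/(1 − 0.3304) = 0.3304/0.6696 = 0.4934

Final: 0.4934


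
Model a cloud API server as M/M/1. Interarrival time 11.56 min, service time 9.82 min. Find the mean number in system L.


λ = 60/11.56 = 5.1903 /hr
μ = 60/9.82 = 6.1100 /hr
ρ = λ/μ = 5.1903/6.1100 = 0.8495
L = ρ/(1−ρ) = 0.8495/0.1505 = 5.6437

Final: 5.6437


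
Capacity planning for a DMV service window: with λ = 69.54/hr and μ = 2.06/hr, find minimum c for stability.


Stability requires cμ > λ ⇔ c > λ/μ.
λ/μ = 69.54/2.06 = 33.7573
Minimum integer c = ⌊33.7573⌋ + 1 = 34
Check: 34·2.06 = 70.04 > 69.54, while 33·2.06 = 67.98 ≤ 69.54

Final: 34 servers


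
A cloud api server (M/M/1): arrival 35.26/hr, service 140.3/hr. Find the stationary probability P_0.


ρ = 35.26/140.3 = 0.2513
P_n = (1−ρ)·ρ^n = (1 − 0.2513)·0.2513^0 = 0.7487·1.000000 = 0.748681

Final: 0.748681


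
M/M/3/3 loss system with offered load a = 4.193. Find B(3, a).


B(c,a) = (a^c/c!) / Σ_{k=0}^{c} a^k/k!
a^3/3! = 12.286363
Σ terms (k=0..3): 1.00000 + 4.19300 + 8.79062 + 12.28636 = 26.269987
B = 12.286363/26.269987 = 0.467696

Final: 0.467696


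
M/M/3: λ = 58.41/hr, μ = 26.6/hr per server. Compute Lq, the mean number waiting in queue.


a = λ/μ = 2.1959; ρ = a/3 = 0.7320
P₀ = 0.082033
Lq = P₀·a^c·ρ / (c!·(1−ρ)²) = 0.082033·10.58807·0.7320/(6·0.07185)
= 1.47476

Final: 1.47476


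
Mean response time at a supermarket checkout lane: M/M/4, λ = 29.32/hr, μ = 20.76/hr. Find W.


a = 1.4123; ρ = 0.3531; P₀ = 0.241811
Lq = P₀·a^c·ρ/(c!(1−ρ)²) = 0.03382
Wq = Lq/λ = 0.03382/29.32 = 0.001154 hr
W = Wq + 1/μ = 0.001154 + 0.04817 = 0.04932 hr

Final: 0.04932 hr


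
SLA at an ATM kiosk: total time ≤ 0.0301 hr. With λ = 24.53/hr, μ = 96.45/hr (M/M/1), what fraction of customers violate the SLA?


W ~ Exponential(μ−λ) for M/M/1.
μ − λ = 96.45 − 24.53 = 71.9200
P(W > t) = e^{−(μ−λ)t} = e^{−2.1648} = 0.114774

Final: 0.114774


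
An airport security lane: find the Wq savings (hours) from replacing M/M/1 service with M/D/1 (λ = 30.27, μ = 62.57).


ρ = 30.27/62.57 = 0.4838
Wq(M/M/1) = ρ/(μ−λ) = 0.4838/32.30 = 0.01498 hr
Wq(M/D/1) = ρ/(2(μ−λ)) = 0.007489 hr
Savings = 0.01498 − 0.007489 = 0.007489 hr

Final: 0.007489 hr


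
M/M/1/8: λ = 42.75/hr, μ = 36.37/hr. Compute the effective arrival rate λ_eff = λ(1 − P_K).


ρ = 1.1754; P_K = (1−ρ)ρ^8/(1−ρ^9) = 0.194700
λ_eff = λ(1 − P_K) = 42.75·(1 − 0.194700) = 42.75·0.805300 = 34.4266 /hr

Final: 34.4266 /hr


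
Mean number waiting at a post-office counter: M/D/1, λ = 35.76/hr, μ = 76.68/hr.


ρ = 35.76/76.68 = 0.4664
M/D/1: Lq = ρ²/(2(1−ρ)) = 0.2175/(2·0.5336) = 0.20377

Final: 0.20377


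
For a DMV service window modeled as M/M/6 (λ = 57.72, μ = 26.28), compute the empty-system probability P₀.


a = λ/μ = 57.72/26.28 = 2.1963; ρ = a/c = 0.3661
Σ_{k=0}^{5} a^k/k! (terms k=0..5) = 1.00000 + 2.19635 + 2.41197 + 1.76584 + 0.96960 + 0.42592 = 8.76967
Tail: a^6/(6!(1−ρ)) = 112.25502/(720·0.6339) = 0.24594
P₀ = 1/(8.76967 + 0.24594) = 1/9.01561 = 0.110919

Final: 0.110919


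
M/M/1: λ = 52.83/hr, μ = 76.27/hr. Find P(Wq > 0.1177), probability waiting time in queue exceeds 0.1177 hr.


ρ = 52.83/76.27 = 0.6927
P(Wq > t) = ρ·e^{−(μ−λ)t} = 0.6927·e^{−2.7589}
= 0.6927·0.063362 = 0.043889

Final: 0.043889


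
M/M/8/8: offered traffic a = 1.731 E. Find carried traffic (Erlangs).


B(8,1.731) = 0.0003541 (Erlang-B)
Carried load = a(1 − B) = 1.731·(1 − 0.0003541) = 1.731·0.999646 = 1.7304 E

Final: 1.7304 Erlangs


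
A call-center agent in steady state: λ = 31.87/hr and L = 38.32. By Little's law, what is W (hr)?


W = L/λ = 38.32/31.87 = 1.2024 hr

Final: 1.2024 hr


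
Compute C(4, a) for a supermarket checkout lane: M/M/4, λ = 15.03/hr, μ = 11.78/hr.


a = λ/μ = 1.2759; ρ = a/4 = 0.3190
P₀ = 0.277921 (from M/M/c formula)
C(c,a) = [a^c/(c!(1−ρ))]·P₀ = [2.65005/(24·0.6810)]·0.277921
= 0.16214·0.277921 = 0.045061

Final: 0.045061


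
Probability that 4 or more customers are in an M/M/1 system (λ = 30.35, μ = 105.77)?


ρ = 30.35/105.77 = 0.2869
P(N ≥ n) = ρ^n = 0.2869^4 = 0.006779

Final: 0.006779


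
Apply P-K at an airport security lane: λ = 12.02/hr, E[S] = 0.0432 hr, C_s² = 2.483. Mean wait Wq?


ρ = λ·E[S] = 12.02·0.0432 = 0.5193
E[S²] = E[S]²(1+C_s²) = 0.0432²·(1+2.483) = 0.006500
Wq = λ·E[S²]/(2(1−ρ)) = 12.02·0.006500/(2·0.4807) = 0.08126 hr

Final: 0.08126 hr


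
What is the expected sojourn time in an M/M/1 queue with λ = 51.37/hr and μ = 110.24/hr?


W = 1/(μ−λ) = 1/(110.24 − 51.37) = 1/58.87 = 0.01699 hr

Final: 0.01699 hr


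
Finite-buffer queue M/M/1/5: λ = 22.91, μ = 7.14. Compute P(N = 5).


ρ = λ/μ = 22.91/7.14 = 3.2087
P_K = (1−ρ)ρ^K/(1−ρ^(K+1)) = (-2.2087·340.121736)/(1 − 1091.342993)
= -751.221257/-1090.342993 = 0.688977

Final: 0.688977


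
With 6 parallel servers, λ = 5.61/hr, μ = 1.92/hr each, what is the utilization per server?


ρ = λ/(cμ) = 5.61/(6·1.92) = 5.61/11.52 = 0.4870

Final: 0.4870


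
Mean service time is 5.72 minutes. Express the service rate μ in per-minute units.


μ = 1/(service time) in consistent units.
1 minute = 1 min, so μ = 1/5.72 = 0.1748 per minute

Final: 0.1748 /min


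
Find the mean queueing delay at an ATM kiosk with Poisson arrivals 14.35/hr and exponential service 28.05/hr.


ρ = 14.35/28.05 = 0.5116
Wq = ρ/(μ−λ) = 0.5116/(28.05 − 14.35) = 0.5116/13.70 = 0.03734 hr

Final: 0.03734 hr


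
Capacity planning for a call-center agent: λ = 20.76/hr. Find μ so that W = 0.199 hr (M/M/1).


W = 1/(μ−λ) ⇒ μ − λ = 1/W = 1/0.199 = 5.0251
μ = λ + 1/W = 20.76 + 5.0251 = 25.7851 per hr

Final: 25.7851 /hr


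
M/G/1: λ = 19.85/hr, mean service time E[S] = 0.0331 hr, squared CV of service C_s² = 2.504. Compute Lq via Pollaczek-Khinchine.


ρ = λ·E[S] = 19.85·0.0331 = 0.6570
Lq = ρ²(1+C_s²)/(2(1−ρ)) = 0.4317·(1+2.504)/(2·0.3430)
= 0.4317·3.5040/0.6859 = 2.20527

Final: 2.20527


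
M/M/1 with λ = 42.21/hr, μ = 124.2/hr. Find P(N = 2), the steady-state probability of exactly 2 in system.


ρ = 42.21/124.2 = 0.3399
P_n = (1−ρ)·ρ^n = (1 − 0.3399)·0.3399^2 = 0.6601·0.115501 = 0.076248

Final: 0.076248


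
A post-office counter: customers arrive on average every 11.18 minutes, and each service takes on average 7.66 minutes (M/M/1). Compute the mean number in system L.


λ = 60/11.18 = 5.3667 /hr
μ = 60/7.66 = 7.8329 /hr
ρ = λ/μ = 5.3667/7.8329 = 0.6852
L = ρ/(1−ρ) = 0.6852/0.3148 = 2.1761

Final: 2.1761


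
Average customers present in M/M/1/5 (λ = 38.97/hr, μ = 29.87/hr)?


ρ = 38.97/29.87 = 1.3047
L = ρ[1 − (K+1)ρ^K + Kρ^(K+1)] / [(1−ρ)(1−ρ^(K+1))]
Numerator: 1.3047·(1 − 6·3.779862 + 5·4.931410) = 3.885100
Denominator: (-0.3047)·(-3.931410) = 1.197718
L = 3.885100/1.197718 = 3.2438

Final: 3.2438


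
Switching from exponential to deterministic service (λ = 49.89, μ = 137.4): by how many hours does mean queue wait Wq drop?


ρ = 49.89/137.4 = 0.3631
Wq(M/M/1) = ρ/(μ−λ) = 0.3631/87.51 = 0.004149 hr
Wq(M/D/1) = ρ/(2(μ−λ)) = 0.002075 hr
Savings = 0.004149 − 0.002075 = 0.002075 hr

Final: 0.002075 hr


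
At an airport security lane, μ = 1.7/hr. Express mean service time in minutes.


Mean service time = 1/μ = 1/1.7 hour = 0.58824 hour
In minutes: 0.58824 × 60 = 35.2941 min

Final: 35.2941 min


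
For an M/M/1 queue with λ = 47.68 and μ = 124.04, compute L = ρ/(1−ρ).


ρ = λ/μ = 47.68/124.04 = 0.3844
L = ρ/(1−ρ) = 0.3844/(1 − 0.3844) = 0.3844/0.6156 = 0.6244

Final: 0.6244


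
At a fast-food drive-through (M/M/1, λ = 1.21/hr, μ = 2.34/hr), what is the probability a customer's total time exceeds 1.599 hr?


W ~ Exponential(μ−λ) for M/M/1.
μ − λ = 2.34 − 1.21 = 1.1300
P(W > t) = e^{−(μ−λ)t} = e^{−1.8069} = 0.164167

Final: 0.164167


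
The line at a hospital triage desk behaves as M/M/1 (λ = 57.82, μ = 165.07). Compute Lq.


ρ = 57.82/165.07 = 0.3503
Lq = ρ²/(1−ρ) = 0.1227/0.6497 = 0.1888

Final: 0.1888


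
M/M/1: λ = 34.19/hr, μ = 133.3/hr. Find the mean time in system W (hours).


W = 1/(μ−λ) = 1/(133.3 − 34.19) = 1/99.11 = 0.01009 hr

Final: 0.01009 hr


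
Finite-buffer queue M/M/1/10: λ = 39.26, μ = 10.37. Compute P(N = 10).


ρ = λ/μ = 39.26/10.37 = 3.7859
P_K = (1−ρ)ρ^K/(1−ρ^(K+1)) = (-2.7859·604944.299643)/(1 − 2290271.282930)
= -1685326.983287/-2290270.282930 = 0.735864

Final: 0.735864


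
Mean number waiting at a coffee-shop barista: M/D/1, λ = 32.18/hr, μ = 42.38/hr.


ρ = 32.18/42.38 = 0.7593
M/D/1: Lq = ρ²/(2(1−ρ)) = 0.5766/(2·0.2407) = 1.19779

Final: 1.19779


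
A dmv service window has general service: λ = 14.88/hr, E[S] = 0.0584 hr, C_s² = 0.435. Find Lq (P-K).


ρ = λ·E[S] = 14.88·0.0584 = 0.8690
Lq = ρ²(1+C_s²)/(2(1−ρ)) = 0.7551·(1+0.435)/(2·0.1310)
= 0.7551·1.4350/0.2620 = 4.13576

Final: 4.13576


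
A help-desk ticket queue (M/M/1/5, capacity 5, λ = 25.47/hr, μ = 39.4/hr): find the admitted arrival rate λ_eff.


ρ = 0.6464; P_K = (1−ρ)ρ^5/(1−ρ^6) = 0.043056
λ_eff = λ(1 − P_K) = 25.47·(1 − 0.043056) = 25.47·0.956944 = 24.3734 /hr

Final: 24.3734 /hr


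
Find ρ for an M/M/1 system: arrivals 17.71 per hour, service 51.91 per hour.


ρ = λ/μ = 17.71/51.91 = 0.3412

Final: 0.3412


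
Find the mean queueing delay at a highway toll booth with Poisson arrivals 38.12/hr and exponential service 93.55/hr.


ρ = 38.12/93.55 = 0.4075
Wq = ρ/(μ−λ) = 0.4075/(93.55 − 38.12) = 0.4075/55.43 = 0.007351 hr

Final: 0.007351 hr


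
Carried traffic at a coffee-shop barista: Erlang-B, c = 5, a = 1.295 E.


B(5,1.295) = 0.008331 (Erlang-B)
Carried load = a(1 − B) = 1.295·(1 − 0.008331) = 1.295·0.991669 = 1.2842 E

Final: 1.2842 Erlangs


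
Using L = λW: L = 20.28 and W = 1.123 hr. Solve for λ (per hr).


λ = L/W = 20.28/1.123 = 18.0588 /hr

Final: 18.0588 /hr


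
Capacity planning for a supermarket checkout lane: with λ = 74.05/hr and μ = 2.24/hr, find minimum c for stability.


Stability requires cμ > λ ⇔ c > λ/μ.
λ/μ = 74.05/2.24 = 33.0580
Minimum integer c = ⌊33.0580⌋ + 1 = 34
Check: 34·2.24 = 76.16 > 74.05, while 33·2.24 = 73.92 ≤ 74.05

Final: 34 servers


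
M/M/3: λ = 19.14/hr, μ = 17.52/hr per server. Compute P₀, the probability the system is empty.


a = λ/μ = 19.14/17.52 = 1.0925; ρ = a/c = 0.3642
Σ_{k=0}^{2} a^k/k! (terms k=0..2) = 1.00000 + 1.09247 + 0.59674 = 2.68921
Tail: a^3/(3!(1−ρ)) = 1.30384/(6·0.6358) = 0.34176
P₀ = 1/(2.68921 + 0.34176) = 1/3.03097 = 0.329928

Final: 0.329928


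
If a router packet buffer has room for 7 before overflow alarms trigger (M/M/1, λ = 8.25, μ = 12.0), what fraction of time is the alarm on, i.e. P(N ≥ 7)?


ρ = 8.25/12.0 = 0.6875
P(N ≥ n) = ρ^n = 0.6875^7 = 0.072595

Final: 0.072595


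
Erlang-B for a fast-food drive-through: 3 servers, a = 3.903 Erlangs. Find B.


B(c,a) = (a^c/c!) / Σ_{k=0}^{c} a^k/k!
a^3/3! = 9.909333
Σ terms (k=0..3): 1.00000 + 3.90300 + 7.61670 + 9.90933 = 22.429037
B = 9.909333/22.429037 = 0.441808

Final: 0.441808


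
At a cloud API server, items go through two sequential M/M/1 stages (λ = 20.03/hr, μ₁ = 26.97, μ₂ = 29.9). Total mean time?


Each node sees arrival rate λ = 20.03/hr (tandem ⇒ throughput preserved).
W₁ = 1/(μ₁−λ) = 1/(26.97−20.03) = 0.14409 hr
W₂ = 1/(μ₂−λ) = 1/(29.9−20.03) = 0.10132 hr
W_total = W₁ + W₂ = 0.14409 + 0.10132 = 0.24541 hr

Final: 0.24541 hr


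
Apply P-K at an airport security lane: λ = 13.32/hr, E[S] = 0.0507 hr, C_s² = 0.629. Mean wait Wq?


ρ = λ·E[S] = 13.32·0.0507 = 0.6753
E[S²] = E[S]²(1+C_s²) = 0.0507²·(1+0.629) = 0.004187
Wq = λ·E[S²]/(2(1−ρ)) = 13.32·0.004187/(2·0.3247) = 0.08589 hr

Final: 0.08589 hr


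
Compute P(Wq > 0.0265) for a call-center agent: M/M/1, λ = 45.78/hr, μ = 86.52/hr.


ρ = 45.78/86.52 = 0.5291
P(Wq > t) = ρ·e^{−(μ−λ)t} = 0.5291·e^{−1.0796}
= 0.5291·0.339728 = 0.179759

Final: 0.179759


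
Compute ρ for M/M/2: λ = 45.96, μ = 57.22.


ρ = λ/(cμ) = 45.96/(2·57.22) = 45.96/114.44 = 0.4016

Final: 0.4016


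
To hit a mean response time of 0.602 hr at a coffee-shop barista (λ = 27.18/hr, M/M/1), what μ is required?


W = 1/(μ−λ) ⇒ μ − λ = 1/W = 1/0.602 = 1.6611
μ = λ + 1/W = 27.18 + 1.6611 = 28.8411 per hr

Final: 28.8411 /hr


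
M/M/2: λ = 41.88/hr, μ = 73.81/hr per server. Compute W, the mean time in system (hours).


a = 0.5674; ρ = 0.2837; P₀ = 0.557995
Lq = P₀·a^c·ρ/(c!(1−ρ)²) = 0.04967
Wq = Lq/λ = 0.04967/41.88 = 0.001186 hr
W = Wq + 1/μ = 0.001186 + 0.01355 = 0.01473 hr

Final: 0.01473 hr


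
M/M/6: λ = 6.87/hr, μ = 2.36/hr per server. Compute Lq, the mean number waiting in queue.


a = λ/μ = 2.9110; ρ = a/6 = 0.4852
P₀ = 0.053662
Lq = P₀·a^c·ρ / (c!·(1−ρ)²) = 0.053662·608.51096·0.4852/(720·0.26505)
= 0.08302

Final: 0.08302


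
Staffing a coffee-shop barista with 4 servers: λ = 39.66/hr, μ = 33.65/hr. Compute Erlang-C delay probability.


a = λ/μ = 1.1786; ρ = a/4 = 0.2947
P₀ = 0.306747 (from M/M/c formula)
C(c,a) = [a^c/(c!(1−ρ))]·P₀ = [1.92961/(24·0.7053)]·0.306747
= 0.11399·0.306747 = 0.034965

Final: 0.034965


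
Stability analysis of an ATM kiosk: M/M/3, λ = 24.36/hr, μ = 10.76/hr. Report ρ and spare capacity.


Total capacity cμ = 3·10.76 = 32.28/hr
ρ = λ/(cμ) = 24.36/32.28 = 0.7546
Stable ⇔ ρ < 1: YES
Spare capacity = cμ − λ = 32.28 − 24.36 = 7.92/hr

Final: ρ = 0.7546; stable; margin = 7.92/hr


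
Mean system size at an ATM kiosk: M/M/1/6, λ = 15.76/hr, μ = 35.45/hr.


ρ = 15.76/35.45 = 0.4446
L = ρ[1 − (K+1)ρ^K + Kρ^(K+1)] / [(1−ρ)(1−ρ^(K+1))]
Numerator: 0.4446·(1 − 7·0.007720 + 6·0.003432) = 0.429699
Denominator: (0.5554)·(0.996568) = 0.553524
L = 0.429699/0.553524 = 0.7763

Final: 0.7763


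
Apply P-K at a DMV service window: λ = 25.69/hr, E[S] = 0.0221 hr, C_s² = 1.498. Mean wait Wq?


ρ = λ·E[S] = 25.69·0.0221 = 0.5677
E[S²] = E[S]²(1+C_s²) = 0.0221²·(1+1.498) = 0.001220
Wq = λ·E[S²]/(2(1−ρ)) = 25.69·0.001220/(2·0.4323) = 0.03626 hr

Final: 0.03626 hr


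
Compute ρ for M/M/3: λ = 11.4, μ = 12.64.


ρ = λ/(cμ) = 11.4/(3·12.64) = 11.4/37.92 = 0.3006

Final: 0.3006


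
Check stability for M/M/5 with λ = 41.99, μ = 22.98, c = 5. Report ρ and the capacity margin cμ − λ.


Total capacity cμ = 5·22.98 = 114.90/hr
ρ = λ/(cμ) = 41.99/114.90 = 0.3654
Stable ⇔ ρ < 1: YES
Spare capacity = cμ − λ = 114.90 − 41.99 = 72.91/hr

Final: ρ = 0.3654; stable; margin = 72.91/hr


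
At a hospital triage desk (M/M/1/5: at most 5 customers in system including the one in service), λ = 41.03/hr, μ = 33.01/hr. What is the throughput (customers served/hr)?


ρ = 1.2430; P_K = (1−ρ)ρ^5/(1−ρ^6) = 0.268198
λ_eff = λ(1 − P_K) = 41.03·(1 − 0.268198) = 41.03·0.731802 = 30.0259 /hr

Final: 30.0259 /hr


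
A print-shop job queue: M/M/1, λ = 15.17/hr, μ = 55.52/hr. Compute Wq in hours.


ρ = 15.17/55.52 = 0.2732
Wq = ρ/(μ−λ) = 0.2732/(55.52 − 15.17) = 0.2732/40.35 = 0.006772 hr

Final: 0.006772 hr


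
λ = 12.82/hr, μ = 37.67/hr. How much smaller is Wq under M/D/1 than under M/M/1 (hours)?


ρ = 12.82/37.67 = 0.3403
Wq(M/M/1) = ρ/(μ−λ) = 0.3403/24.85 = 0.01370 hr
Wq(M/D/1) = ρ/(2(μ−λ)) = 0.006848 hr
Savings = 0.01370 − 0.006848 = 0.006848 hr

Final: 0.006848 hr


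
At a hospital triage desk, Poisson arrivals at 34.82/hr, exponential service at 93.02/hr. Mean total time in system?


W = 1/(μ−λ) = 1/(93.02 − 34.82) = 1/58.20 = 0.01718 hr

Final: 0.01718 hr


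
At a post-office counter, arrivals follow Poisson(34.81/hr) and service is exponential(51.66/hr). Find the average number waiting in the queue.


ρ = 34.81/51.66 = 0.6738
Lq = ρ²/(1−ρ) = 0.4540/0.3262 = 1.3920

Final: 1.3920


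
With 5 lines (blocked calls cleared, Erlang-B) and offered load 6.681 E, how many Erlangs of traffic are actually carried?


B(5,6.681) = 0.405366 (Erlang-B)
Carried load = a(1 − B) = 6.681·(1 − 0.405366) = 6.681·0.594634 = 3.9728 E

Final: 3.9728 Erlangs


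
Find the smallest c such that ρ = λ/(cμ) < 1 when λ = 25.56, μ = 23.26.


Stability requires cμ > λ ⇔ c > λ/μ.
λ/μ = 25.56/23.26 = 1.0989
Minimum integer c = ⌊1.0989⌋ + 1 = 2
Check: 2·23.26 = 46.52 > 25.56, while 1·23.26 = 23.26 ≤ 25.56

Final: 2 servers


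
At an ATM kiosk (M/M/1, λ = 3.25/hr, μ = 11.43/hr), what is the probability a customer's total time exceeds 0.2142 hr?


W ~ Exponential(μ−λ) for M/M/1.
μ − λ = 11.43 − 3.25 = 8.1800
P(W > t) = e^{−(μ−λ)t} = e^{−1.7522} = 0.173400

Final: 0.173400


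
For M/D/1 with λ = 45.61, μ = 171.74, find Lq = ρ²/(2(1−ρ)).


ρ = 45.61/171.74 = 0.2656
M/D/1: Lq = ρ²/(2(1−ρ)) = 0.07053/(2·0.7344) = 0.04802

Final: 0.04802


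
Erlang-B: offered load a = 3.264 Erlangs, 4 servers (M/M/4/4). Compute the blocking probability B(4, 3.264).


B(c,a) = (a^c/c!) / Σ_{k=0}^{c} a^k/k!
a^4/4! = 4.729218
Σ terms (k=0..4): 1.00000 + 3.26400 + 5.32685 + 5.79561 + 4.72922 = 20.115677
B = 4.729218/20.115677 = 0.235101

Final: 0.235101


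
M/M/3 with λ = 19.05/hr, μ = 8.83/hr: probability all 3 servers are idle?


a = λ/μ = 19.05/8.83 = 2.1574; ρ = a/c = 0.7191
Σ_{k=0}^{2} a^k/k! (terms k=0..2) = 1.00000 + 2.15742 + 2.32723 = 5.48464
Tail: a^3/(3!(1−ρ)) = 10.04160/(6·0.2809) = 5.95882
P₀ = 1/(5.48464 + 5.95882) = 1/11.44347 = 0.087386

Final: 0.087386


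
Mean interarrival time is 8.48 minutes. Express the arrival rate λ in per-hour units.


λ = 1/(interarrival time) in consistent units.
1 hour = 60 min, so λ = 60/8.48 = 7.0755 per hour

Final: 7.0755 /hr


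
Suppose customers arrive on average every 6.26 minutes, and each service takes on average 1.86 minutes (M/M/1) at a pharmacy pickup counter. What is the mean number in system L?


λ = 60/6.26 = 9.5847 /hr
μ = 60/1.86 = 32.2581 /hr
ρ = λ/μ = 9.5847/32.2581 = 0.2971
L = ρ/(1−ρ) = 0.2971/0.7029 = 0.4227

Final: 0.4227


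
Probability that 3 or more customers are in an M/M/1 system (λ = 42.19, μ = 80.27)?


ρ = 42.19/80.27 = 0.5256
P(N ≥ n) = ρ^n = 0.5256^3 = 0.145201

Final: 0.145201


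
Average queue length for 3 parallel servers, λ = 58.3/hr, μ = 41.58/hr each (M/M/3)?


a = λ/μ = 1.4021; ρ = a/3 = 0.4674
P₀ = 0.235426
Lq = P₀·a^c·ρ / (c!·(1−ρ)²) = 0.235426·2.75646·0.4674/(6·0.28369)
= 0.17818

Final: 0.17818


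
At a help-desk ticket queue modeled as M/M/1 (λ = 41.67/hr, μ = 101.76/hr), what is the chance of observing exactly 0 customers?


ρ = 41.67/101.76 = 0.4095
P_n = (1−ρ)·ρ^n = (1 − 0.4095)·0.4095^0 = 0.5905·1.000000 = 0.590507

Final: 0.590507


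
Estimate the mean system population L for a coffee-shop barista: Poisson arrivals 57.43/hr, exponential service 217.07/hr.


ρ = λ/μ = 57.43/217.07 = 0.2646
L = ρ/(1−ρ) = 0.2646/(1 − 0.2646) = 0.2646/0.7354 = 0.3597

Final: 0.3597


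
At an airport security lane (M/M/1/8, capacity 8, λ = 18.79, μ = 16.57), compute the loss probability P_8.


ρ = λ/μ = 18.79/16.57 = 1.1340
P_K = (1−ρ)ρ^K/(1−ρ^(K+1)) = (-0.1340·2.734225)/(1 − 3.100548)
= -0.366323/-2.100548 = 0.174394

Final: 0.174394


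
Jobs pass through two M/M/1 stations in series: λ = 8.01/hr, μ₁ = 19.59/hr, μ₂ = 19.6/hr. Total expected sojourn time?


Each node sees arrival rate λ = 8.01/hr (tandem ⇒ throughput preserved).
W₁ = 1/(μ₁−λ) = 1/(19.59−8.01) = 0.08636 hr
W₂ = 1/(μ₂−λ) = 1/(19.6−8.01) = 0.08628 hr
W_total = W₁ + W₂ = 0.08636 + 0.08628 = 0.17264 hr

Final: 0.17264 hr


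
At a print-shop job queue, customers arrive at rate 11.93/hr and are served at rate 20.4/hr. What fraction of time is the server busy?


ρ = λ/μ = 11.93/20.4 = 0.5848

Final: 0.5848


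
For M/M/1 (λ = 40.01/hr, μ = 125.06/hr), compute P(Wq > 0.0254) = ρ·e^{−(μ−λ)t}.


ρ = 40.01/125.06 = 0.3199
P(Wq > t) = ρ·e^{−(μ−λ)t} = 0.3199·e^{−2.1603}
= 0.3199·0.115294 = 0.036886

Final: 0.036886


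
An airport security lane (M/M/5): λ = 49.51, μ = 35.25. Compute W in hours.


a = 1.4045; ρ = 0.2809; P₀ = 0.245206
Lq = P₀·a^c·ρ/(c!(1−ρ)²) = 0.006068
Wq = Lq/λ = 0.006068/49.51 = 0.0001226 hr
W = Wq + 1/μ = 0.0001226 + 0.02837 = 0.02849 hr

Final: 0.02849 hr


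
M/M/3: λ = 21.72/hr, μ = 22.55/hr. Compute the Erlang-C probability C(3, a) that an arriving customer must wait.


a = λ/μ = 0.9632; ρ = a/3 = 0.3211
P₀ = 0.377868 (from M/M/c formula)
C(c,a) = [a^c/(c!(1−ρ))]·P₀ = [0.89359/(6·0.6789)]·0.377868
= 0.21936·0.377868 = 0.082890

Final: 0.082890


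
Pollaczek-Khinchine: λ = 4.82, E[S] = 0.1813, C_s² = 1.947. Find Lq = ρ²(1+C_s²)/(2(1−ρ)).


ρ = λ·E[S] = 4.82·0.1813 = 0.8739
Lq = ρ²(1+C_s²)/(2(1−ρ)) = 0.7636·(1+1.947)/(2·0.1261)
= 0.7636·2.9470/0.2523 = 8.92088

Final: 8.92088


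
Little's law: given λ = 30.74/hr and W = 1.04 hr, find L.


L = λW = 30.74·1.04 = 31.9696

Final: 31.9696


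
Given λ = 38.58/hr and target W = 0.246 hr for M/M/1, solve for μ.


W = 1/(μ−λ) ⇒ μ − λ = 1/W = 1/0.246 = 4.0650
μ = λ + 1/W = 38.58 + 4.0650 = 42.6450 per hr

Final: 42.6450 /hr


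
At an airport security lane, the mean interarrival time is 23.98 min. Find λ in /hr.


λ = 1/(interarrival time) in consistent units.
1 hour = 60 min, so λ = 60/23.98 = 2.5021 per hour

Final: 2.5021 /hr


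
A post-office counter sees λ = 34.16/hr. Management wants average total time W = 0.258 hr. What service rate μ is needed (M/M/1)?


W = 1/(μ−λ) ⇒ μ − λ = 1/W = 1/0.258 = 3.8760
μ = λ + 1/W = 34.16 + 3.8760 = 38.0360 per hr

Final: 38.0360 /hr


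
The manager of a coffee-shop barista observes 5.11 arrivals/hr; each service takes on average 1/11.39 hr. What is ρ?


ρ = λ/μ = 5.11/11.39 = 0.4486

Final: 0.4486


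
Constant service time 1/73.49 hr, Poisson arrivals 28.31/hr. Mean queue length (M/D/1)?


ρ = 28.31/73.49 = 0.3852
M/D/1: Lq = ρ²/(2(1−ρ)) = 0.1484/(2·0.6148) = 0.12069

Final: 0.12069


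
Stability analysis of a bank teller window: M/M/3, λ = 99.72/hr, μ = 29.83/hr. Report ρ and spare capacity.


Total capacity cμ = 3·29.83 = 89.49/hr
ρ = λ/(cμ) = 99.72/89.49 = 1.1143
Stable ⇔ ρ < 1: NO
Spare capacity = cμ − λ = 89.49 − 99.72 = -10.23/hr

Final: ρ = 1.1143; unstable; margin = -10.23/hr
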